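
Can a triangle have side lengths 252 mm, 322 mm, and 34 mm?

The longest side is 322, but the other two sum to only 286.
286 < 322, so the triangle inequality fails.

No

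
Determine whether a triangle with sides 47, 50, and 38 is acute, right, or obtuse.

Compare the square of the longest side to the sum of squares of the other two: 38² + 47² = 3653 > 2500 = 50².

acute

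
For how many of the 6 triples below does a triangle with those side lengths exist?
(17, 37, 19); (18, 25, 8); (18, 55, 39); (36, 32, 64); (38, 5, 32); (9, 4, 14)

(17,19,37): 17+19 ≤ 37 → not valid
(8,18,25): 8+18 > 25 → valid
(18,39,55): 18+39 > 55 → valid
(32,36,64): 32+36 > 64 → valid
(5,32,38): 5+32 ≤ 38 → not valid
(4,9,14): 4+9 ≤ 14 → not valid
3 of the 6 triples form a triangle.

3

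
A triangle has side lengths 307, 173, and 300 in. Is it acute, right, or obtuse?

acute

Compare the square of the longest side to the sum of squares of the other two: 173² + 300² = 119929 > 94249 = 307².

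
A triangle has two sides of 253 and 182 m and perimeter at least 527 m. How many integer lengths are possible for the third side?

343

Triangle inequality: 71 < x < 435. Perimeter ≥ 527 gives x ≥ 527 − 253 − 182 = 92.
So 92 ≤ x < 435; integers 92 through 434: 343 values.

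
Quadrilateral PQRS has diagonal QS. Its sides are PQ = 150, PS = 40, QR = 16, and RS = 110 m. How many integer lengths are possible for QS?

15

From triangle PQS: 110 < QS < 190.
From triangle RQS: 94 < QS < 126.
Intersection: 110 < QS < 126, so integers 111 through 125: 15 values.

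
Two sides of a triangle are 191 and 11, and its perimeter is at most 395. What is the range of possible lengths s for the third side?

Triangle inequality alone gives 180 < s < 202.
The perimeter condition gives s ≤ 395 − 191 − 11 = 193.
Intersecting the two: 180 < s ≤ 193.

180 < s ≤ 193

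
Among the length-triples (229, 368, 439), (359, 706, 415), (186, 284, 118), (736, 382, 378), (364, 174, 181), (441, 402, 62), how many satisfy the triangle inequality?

(229,368,439): 229+368 > 439 → valid
(359,415,706): 359+415 > 706 → valid
(118,186,284): 118+186 > 284 → valid
(378,382,736): 378+382 > 736 → valid
(174,181,364): 174+181 ≤ 364 → not valid
(62,402,441): 62+402 > 441 → valid
5 of the 6 triples form a triangle.

5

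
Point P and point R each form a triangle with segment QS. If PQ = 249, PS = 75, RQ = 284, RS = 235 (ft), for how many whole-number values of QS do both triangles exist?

149

From triangle PQS: 174 < QS < 324.
From triangle RQS: 49 < QS < 519.
Intersection: 174 < QS < 324, so integers 175 through 323: 149 values.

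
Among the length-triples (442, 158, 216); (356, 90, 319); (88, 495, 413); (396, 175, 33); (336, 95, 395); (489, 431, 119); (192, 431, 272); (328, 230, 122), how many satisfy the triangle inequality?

(158,216,442): 158+216 ≤ 442 → not valid
(90,319,356): 90+319 > 356 → valid
(88,413,495): 88+413 > 495 → valid
(33,175,396): 33+175 ≤ 396 → not valid
(95,336,395): 95+336 > 395 → valid
(119,431,489): 119+431 > 489 → valid
(192,272,431): 192+272 > 431 → valid
(122,230,328): 122+230 > 328 → valid
6 of the 8 triples form a triangle.

6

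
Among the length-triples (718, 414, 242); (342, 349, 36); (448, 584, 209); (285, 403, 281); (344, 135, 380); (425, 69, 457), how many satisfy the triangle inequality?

(242,414,718): 242+414 ≤ 718 → not valid
(36,342,349): 36+342 > 349 → valid
(209,448,584): 209+448 > 584 → valid
(281,285,403): 281+285 > 403 → valid
(135,344,380): 135+344 > 380 → valid
(69,425,457): 69+425 > 457 → valid
5 of the 6 triples form a triangle.

5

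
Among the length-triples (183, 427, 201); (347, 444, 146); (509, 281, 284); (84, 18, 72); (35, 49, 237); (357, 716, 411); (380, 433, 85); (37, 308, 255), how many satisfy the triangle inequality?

5

(183,201,427): 183+201 ≤ 427 → not valid
(146,347,444): 146+347 > 444 → valid
(281,284,509): 281+284 > 509 → valid
(18,72,84): 18+72 > 84 → valid
(35,49,237): 35+49 ≤ 237 → not valid
(357,411,716): 357+411 > 716 → valid
(85,380,433): 85+380 > 433 → valid
(37,255,308): 37+255 ≤ 308 → not valid
5 of the 8 triples form a triangle.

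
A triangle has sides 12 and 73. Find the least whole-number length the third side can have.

The third side must be strictly greater than |12 − 73| = 61.
The smallest integer above 61 is 62.

62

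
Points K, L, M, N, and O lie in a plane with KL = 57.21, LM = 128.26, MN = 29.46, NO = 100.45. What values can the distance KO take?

0 ≤ KO ≤ 315.38

The maximum is all hops collinear in one direction: 57.21 + 128.26 + 29.46 + 100.45 = 315.38.
The longest hop is 128.26; the others sum to 187.12. Since 128.26 ≤ 187.12, the path can fold back on itself completely, so the minimum distance is 0.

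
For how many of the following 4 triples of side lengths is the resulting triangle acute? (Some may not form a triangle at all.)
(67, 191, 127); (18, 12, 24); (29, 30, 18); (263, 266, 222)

2

(67,191,127): 67²+127² = 20618 < 36481 = 191² → obtuse
(18,12,24): 12²+18² = 468 < 576 = 24² → obtuse
(29,30,18): 18²+29² = 1165 > 900 = 30² → acute
(263,266,222): 222²+263² = 118453 > 70756 = 266² → acute
2 of the 4 are acute.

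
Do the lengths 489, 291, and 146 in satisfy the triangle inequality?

No

The longest side is 489, but the other two sum to only 437.
437 < 489, so the triangle inequality fails.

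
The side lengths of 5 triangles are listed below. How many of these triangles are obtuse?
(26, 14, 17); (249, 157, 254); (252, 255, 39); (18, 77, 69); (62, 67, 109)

3

(26,14,17): 14²+17² = 485 < 676 = 26² → obtuse
(249,157,254): 157²+249² = 86650 > 64516 = 254² → acute
(252,255,39): 39²+252² = 65025 = 255² → right
(18,77,69): 18²+69² = 5085 < 5929 = 77² → obtuse
(62,67,109): 62²+67² = 8333 < 11881 = 109² → obtuse
3 of the 5 are obtuse.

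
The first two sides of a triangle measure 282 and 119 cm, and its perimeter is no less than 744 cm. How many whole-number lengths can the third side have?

58

Triangle inequality: 163 < x < 401. Perimeter ≥ 744 gives x ≥ 744 − 282 − 119 = 343.
So 343 ≤ x < 401; integers 343 through 400: 58 values.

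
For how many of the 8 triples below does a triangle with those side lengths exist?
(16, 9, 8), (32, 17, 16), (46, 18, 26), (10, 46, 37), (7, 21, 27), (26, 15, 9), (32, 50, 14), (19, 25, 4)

(8,9,16): 8+9 > 16 → valid
(16,17,32): 16+17 > 32 → valid
(18,26,46): 18+26 ≤ 46 → not valid
(10,37,46): 10+37 > 46 → valid
(7,21,27): 7+21 > 27 → valid
(9,15,26): 9+15 ≤ 26 → not valid
(14,32,50): 14+32 ≤ 50 → not valid
(4,19,25): 4+19 ≤ 25 → not valid
4 of the 8 triples form a triangle.

4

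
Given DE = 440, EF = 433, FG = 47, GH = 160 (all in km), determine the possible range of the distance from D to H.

The maximum is all hops collinear in one direction: 440 + 433 + 47 + 160 = 1080.
The longest hop is 440; the others sum to 640. Since 440 ≤ 640, the path can fold back on itself completely, so the minimum distance is 0.

0 ≤ DH ≤ 1080 km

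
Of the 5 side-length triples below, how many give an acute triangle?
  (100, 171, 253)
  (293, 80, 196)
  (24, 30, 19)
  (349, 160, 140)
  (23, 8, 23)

(100,171,253): 100²+171² = 39241 < 64009 = 253² → obtuse
(293,80,196): 80+196 ≤ 293, not a triangle
(24,30,19): 19²+24² = 937 > 900 = 30² → acute
(349,160,140): 140+160 ≤ 349, not a triangle
(23,8,23): 8²+23² = 593 > 529 = 23² → acute
2 of the 5 are acute.

2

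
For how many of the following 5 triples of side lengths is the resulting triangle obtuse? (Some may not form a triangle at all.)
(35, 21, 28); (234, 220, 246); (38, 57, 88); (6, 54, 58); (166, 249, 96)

3

(35,21,28): 21²+28² = 1225 = 35² → right
(234,220,246): 220²+234² = 103156 > 60516 = 246² → acute
(38,57,88): 38²+57² = 4693 < 7744 = 88² → obtuse
(6,54,58): 6²+54² = 2952 < 3364 = 58² → obtuse
(166,249,96): 96²+166² = 36772 < 62001 = 249² → obtuse
3 of the 5 are obtuse.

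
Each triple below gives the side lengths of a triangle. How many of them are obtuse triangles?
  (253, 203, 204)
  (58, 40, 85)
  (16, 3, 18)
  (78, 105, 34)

(253,203,204): 203²+204² = 82825 > 64009 = 253² → acute
(58,40,85): 40²+58² = 4964 < 7225 = 85² → obtuse
(16,3,18): 3²+16² = 265 < 324 = 18² → obtuse
(78,105,34): 34²+78² = 7240 < 11025 = 105² → obtuse
3 of the 4 are obtuse.

3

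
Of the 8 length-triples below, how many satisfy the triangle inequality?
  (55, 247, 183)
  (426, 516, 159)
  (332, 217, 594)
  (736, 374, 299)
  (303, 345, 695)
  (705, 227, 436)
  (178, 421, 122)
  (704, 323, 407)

2

(55,183,247): 55+183 ≤ 247 → not valid
(159,426,516): 159+426 > 516 → valid
(217,332,594): 217+332 ≤ 594 → not valid
(299,374,736): 299+374 ≤ 736 → not valid
(303,345,695): 303+345 ≤ 695 → not valid
(227,436,705): 227+436 ≤ 705 → not valid
(122,178,421): 122+178 ≤ 421 → not valid
(323,407,704): 323+407 > 704 → valid
2 of the 8 triples form a triangle.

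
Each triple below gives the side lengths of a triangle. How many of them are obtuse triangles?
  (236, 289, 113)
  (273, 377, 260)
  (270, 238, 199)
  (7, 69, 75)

2

(236,289,113): 113²+236² = 68465 < 83521 = 289² → obtuse
(273,377,260): 260²+273² = 142129 = 377² → right
(270,238,199): 199²+238² = 96245 > 72900 = 270² → acute
(7,69,75): 7²+69² = 4810 < 5625 = 75² → obtuse
2 of the 4 are obtuse.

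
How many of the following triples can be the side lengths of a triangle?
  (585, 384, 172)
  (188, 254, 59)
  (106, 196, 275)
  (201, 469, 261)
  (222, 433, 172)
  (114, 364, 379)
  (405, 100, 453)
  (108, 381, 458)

(172,384,585): 172+384 ≤ 585 → not valid
(59,188,254): 59+188 ≤ 254 → not valid
(106,196,275): 106+196 > 275 → valid
(201,261,469): 201+261 ≤ 469 → not valid
(172,222,433): 172+222 ≤ 433 → not valid
(114,364,379): 114+364 > 379 → valid
(100,405,453): 100+405 > 453 → valid
(108,381,458): 108+381 > 458 → valid
4 of the 8 triples form a triangle.

4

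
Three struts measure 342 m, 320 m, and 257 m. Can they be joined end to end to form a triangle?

Yes

The longest side is 342, and the other two sum to 577.
Since 577 > 342, the triangle inequality holds.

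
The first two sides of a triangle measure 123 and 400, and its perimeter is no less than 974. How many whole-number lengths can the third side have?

Triangle inequality: 277 < x < 523. Perimeter ≥ 974 gives x ≥ 974 − 123 − 400 = 451.
So 451 ≤ x < 523; integers 451 through 522: 72 values.

72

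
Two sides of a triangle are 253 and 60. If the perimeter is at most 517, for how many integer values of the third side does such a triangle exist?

11

Triangle inequality: 193 < x < 313. Perimeter ≤ 517 gives x ≤ 517 − 253 − 60 = 204.
So 193 < x ≤ 204; integers 194 through 204: 11 values.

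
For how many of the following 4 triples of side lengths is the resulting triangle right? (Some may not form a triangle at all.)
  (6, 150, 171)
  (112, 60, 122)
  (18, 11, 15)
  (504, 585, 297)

(6,150,171): 6+150 ≤ 171, not a triangle
(112,60,122): 60²+112² = 16144 > 14884 = 122² → acute
(18,11,15): 11²+15² = 346 > 324 = 18² → acute
(504,585,297): 297²+504² = 342225 = 585² → right
1 of the 4 is right.

1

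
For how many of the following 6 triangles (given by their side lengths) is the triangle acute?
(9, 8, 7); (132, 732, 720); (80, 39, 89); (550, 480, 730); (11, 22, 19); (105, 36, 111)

(9,8,7): 7²+8² = 113 > 81 = 9² → acute
(132,732,720): 132²+720² = 535824 = 732² → right
(80,39,89): 39²+80² = 7921 = 89² → right
(550,480,730): 480²+550² = 532900 = 730² → right
(11,22,19): 11²+19² = 482 < 484 = 22² → obtuse
(105,36,111): 36²+105² = 12321 = 111² → right
1 of the 6 is acute.

1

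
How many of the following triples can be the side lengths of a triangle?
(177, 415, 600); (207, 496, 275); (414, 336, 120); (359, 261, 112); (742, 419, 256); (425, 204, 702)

2

(177,415,600): 177+415 ≤ 600 → not valid
(207,275,496): 207+275 ≤ 496 → not valid
(120,336,414): 120+336 > 414 → valid
(112,261,359): 112+261 > 359 → valid
(256,419,742): 256+419 ≤ 742 → not valid
(204,425,702): 204+425 ≤ 702 → not valid
2 of the 6 triples form a triangle.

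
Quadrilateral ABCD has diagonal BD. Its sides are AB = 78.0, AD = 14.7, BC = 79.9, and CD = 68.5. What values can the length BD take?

63.3 < BD < 92.7

From triangle ABD: |78.0 − 14.7| < BD < 78.0 + 14.7, i.e. 63.3 < BD < 92.7.
From triangle CBD: 11.4 < BD < 148.4.
Both must hold, so BD lies in the intersection.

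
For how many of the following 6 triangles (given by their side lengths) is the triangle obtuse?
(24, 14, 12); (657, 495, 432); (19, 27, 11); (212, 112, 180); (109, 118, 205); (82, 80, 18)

3

(24,14,12): 12²+14² = 340 < 576 = 24² → obtuse
(657,495,432): 432²+495² = 431649 = 657² → right
(19,27,11): 11²+19² = 482 < 729 = 27² → obtuse
(212,112,180): 112²+180² = 44944 = 212² → right
(109,118,205): 109²+118² = 25805 < 42025 = 205² → obtuse
(82,80,18): 18²+80² = 6724 = 82² → right
3 of the 6 are obtuse.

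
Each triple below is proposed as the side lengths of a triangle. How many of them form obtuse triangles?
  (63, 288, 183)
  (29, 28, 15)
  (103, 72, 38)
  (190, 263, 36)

(63,288,183): 63+183 ≤ 288, not a triangle
(29,28,15): 15²+28² = 1009 > 841 = 29² → acute
(103,72,38): 38²+72² = 6628 < 10609 = 103² → obtuse
(190,263,36): 36+190 ≤ 263, not a triangle
1 of the 4 is obtuse.

1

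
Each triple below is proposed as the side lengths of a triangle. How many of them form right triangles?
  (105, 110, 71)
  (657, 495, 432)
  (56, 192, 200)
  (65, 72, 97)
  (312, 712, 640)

4

(105,110,71): 71²+105² = 16066 > 12100 = 110² → acute
(657,495,432): 432²+495² = 431649 = 657² → right
(56,192,200): 56²+192² = 40000 = 200² → right
(65,72,97): 65²+72² = 9409 = 97² → right
(312,712,640): 312²+640² = 506944 = 712² → right
4 of the 5 are right.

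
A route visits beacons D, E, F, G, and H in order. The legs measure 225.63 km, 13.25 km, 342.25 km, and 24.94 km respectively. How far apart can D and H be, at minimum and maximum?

The maximum is all hops collinear in one direction: 225.63 + 13.25 + 342.25 + 24.94 = 606.07.
The longest hop is 342.25; the others sum to 263.82. Folding the others back against it leaves at least 342.25 − 263.82 = 78.43.

78.43 ≤ DH ≤ 606.07 km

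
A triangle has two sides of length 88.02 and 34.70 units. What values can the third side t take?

53.32 < t < 122.72

By the triangle inequality, t must be less than 88.02 + 34.70 = 122.72 and greater than |88.02 − 34.70| = 53.32.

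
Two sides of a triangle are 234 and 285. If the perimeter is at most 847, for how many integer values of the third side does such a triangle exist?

Triangle inequality: 51 < x < 519. Perimeter ≤ 847 gives x ≤ 847 − 234 − 285 = 328.
So 51 < x ≤ 328; integers 52 through 328: 277 values.

277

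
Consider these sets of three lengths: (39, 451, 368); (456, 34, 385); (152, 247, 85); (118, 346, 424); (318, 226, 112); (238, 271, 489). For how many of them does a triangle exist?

3

(39,368,451): 39+368 ≤ 451 → not valid
(34,385,456): 34+385 ≤ 456 → not valid
(85,152,247): 85+152 ≤ 247 → not valid
(118,346,424): 118+346 > 424 → valid
(112,226,318): 112+226 > 318 → valid
(238,271,489): 238+271 > 489 → valid
3 of the 6 triples form a triangle.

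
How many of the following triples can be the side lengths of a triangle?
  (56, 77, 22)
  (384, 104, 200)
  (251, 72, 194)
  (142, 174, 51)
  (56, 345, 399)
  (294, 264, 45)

(22,56,77): 22+56 > 77 → valid
(104,200,384): 104+200 ≤ 384 → not valid
(72,194,251): 72+194 > 251 → valid
(51,142,174): 51+142 > 174 → valid
(56,345,399): 56+345 > 399 → valid
(45,264,294): 45+264 > 294 → valid
5 of the 6 triples form a triangle.

5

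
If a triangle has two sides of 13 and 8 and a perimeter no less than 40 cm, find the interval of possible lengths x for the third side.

19 ≤ x < 21

Triangle inequality alone gives 5 < x < 21.
The perimeter condition gives x ≥ 40 − 13 − 8 = 19.
Intersecting the two: 19 ≤ x < 21.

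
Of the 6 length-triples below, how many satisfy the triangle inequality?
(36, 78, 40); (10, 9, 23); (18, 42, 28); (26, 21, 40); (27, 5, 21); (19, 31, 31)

(36,40,78): 36+40 ≤ 78 → not valid
(9,10,23): 9+10 ≤ 23 → not valid
(18,28,42): 18+28 > 42 → valid
(21,26,40): 21+26 > 40 → valid
(5,21,27): 5+21 ≤ 27 → not valid
(19,31,31): 19+31 > 31 → valid
3 of the 6 triples form a triangle.

3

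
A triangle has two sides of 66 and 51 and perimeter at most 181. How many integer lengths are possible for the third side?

Triangle inequality: 15 < x < 117. Perimeter ≤ 181 gives x ≤ 181 − 66 − 51 = 64.
So 15 < x ≤ 64; integers 16 through 64: 49 values.

49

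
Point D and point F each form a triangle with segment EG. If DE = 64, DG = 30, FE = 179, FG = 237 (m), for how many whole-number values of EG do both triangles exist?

From triangle DEG: 34 < EG < 94.
From triangle FEG: 58 < EG < 416.
Intersection: 58 < EG < 94, so integers 59 through 93: 35 values.

35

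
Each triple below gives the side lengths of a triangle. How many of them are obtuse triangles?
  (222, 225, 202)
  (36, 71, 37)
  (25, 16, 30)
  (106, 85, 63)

3

(222,225,202): 202²+222² = 90088 > 50625 = 225² → acute
(36,71,37): 36²+37² = 2665 < 5041 = 71² → obtuse
(25,16,30): 16²+25² = 881 < 900 = 30² → obtuse
(106,85,63): 63²+85² = 11194 < 11236 = 106² → obtuse
3 of the 4 are obtuse.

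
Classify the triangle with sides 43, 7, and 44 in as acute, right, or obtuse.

Compare the square of the longest side to the sum of squares of the other two: 7² + 43² = 1898 < 1936 = 44².

obtuse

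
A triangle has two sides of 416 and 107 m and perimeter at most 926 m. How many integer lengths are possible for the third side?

94

Triangle inequality: 309 < x < 523. Perimeter ≤ 926 gives x ≤ 926 − 416 − 107 = 403.
So 309 < x ≤ 403; integers 310 through 403: 94 values.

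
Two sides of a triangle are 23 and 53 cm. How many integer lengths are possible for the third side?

45

The third side lies in the open interval (30, 76).
Integers from 31 to 75 inclusive: 75 − 31 + 1 = 45.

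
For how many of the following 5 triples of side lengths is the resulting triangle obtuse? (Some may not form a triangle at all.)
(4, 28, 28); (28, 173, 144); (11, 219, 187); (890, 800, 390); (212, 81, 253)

(4,28,28): 4²+28² = 800 > 784 = 28² → acute
(28,173,144): 28+144 ≤ 173, not a triangle
(11,219,187): 11+187 ≤ 219, not a triangle
(890,800,390): 390²+800² = 792100 = 890² → right
(212,81,253): 81²+212² = 51505 < 64009 = 253² → obtuse
1 of the 5 is obtuse.

1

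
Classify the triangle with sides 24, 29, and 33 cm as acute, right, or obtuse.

Compare the square of the longest side to the sum of squares of the other two: 24² + 29² = 1417 > 1089 = 33².

acute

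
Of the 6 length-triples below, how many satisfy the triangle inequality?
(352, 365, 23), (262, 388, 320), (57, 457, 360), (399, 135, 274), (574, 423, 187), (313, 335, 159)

5

(23,352,365): 23+352 > 365 → valid
(262,320,388): 262+320 > 388 → valid
(57,360,457): 57+360 ≤ 457 → not valid
(135,274,399): 135+274 > 399 → valid
(187,423,574): 187+423 > 574 → valid
(159,313,335): 159+313 > 335 → valid
5 of the 6 triples form a triangle.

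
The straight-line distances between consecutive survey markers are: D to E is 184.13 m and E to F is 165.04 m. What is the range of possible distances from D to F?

19.09 ≤ DF ≤ 349.17 m

By the triangle inequality, |184.13 − 165.04| ≤ DF ≤ 184.13 + 165.04.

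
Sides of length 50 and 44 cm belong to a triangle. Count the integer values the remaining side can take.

87

The third side lies in the open interval (6, 94).
Integers from 7 to 93 inclusive: 93 − 7 + 1 = 87.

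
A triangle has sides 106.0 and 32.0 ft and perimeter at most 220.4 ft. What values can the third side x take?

74.0 < x ≤ 82.4

Triangle inequality alone gives 74.0 < x < 138.0.
The perimeter condition gives x ≤ 220.4 − 106.0 − 32.0 = 82.4.
Intersecting the two: 74.0 < x ≤ 82.4.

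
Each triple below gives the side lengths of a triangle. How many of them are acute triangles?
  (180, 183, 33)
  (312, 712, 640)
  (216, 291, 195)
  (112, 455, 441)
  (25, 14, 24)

(180,183,33): 33²+180² = 33489 = 183² → right
(312,712,640): 312²+640² = 506944 = 712² → right
(216,291,195): 195²+216² = 84681 = 291² → right
(112,455,441): 112²+441² = 207025 = 455² → right
(25,14,24): 14²+24² = 772 > 625 = 25² → acute
1 of the 5 is acute.

1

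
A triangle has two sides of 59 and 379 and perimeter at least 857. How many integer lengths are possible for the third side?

Triangle inequality: 320 < x < 438. Perimeter ≥ 857 gives x ≥ 857 − 59 − 379 = 419.
So 419 ≤ x < 438; integers 419 through 437: 19 values.

19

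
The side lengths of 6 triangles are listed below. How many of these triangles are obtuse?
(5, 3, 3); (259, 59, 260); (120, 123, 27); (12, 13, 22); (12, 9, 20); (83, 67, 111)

(5,3,3): 3²+3² = 18 < 25 = 5² → obtuse
(259,59,260): 59²+259² = 70562 > 67600 = 260² → acute
(120,123,27): 27²+120² = 15129 = 123² → right
(12,13,22): 12²+13² = 313 < 484 = 22² → obtuse
(12,9,20): 9²+12² = 225 < 400 = 20² → obtuse
(83,67,111): 67²+83² = 11378 < 12321 = 111² → obtuse
4 of the 6 are obtuse.

4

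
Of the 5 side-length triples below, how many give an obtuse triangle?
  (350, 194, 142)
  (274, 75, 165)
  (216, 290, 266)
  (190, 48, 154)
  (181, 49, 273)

(350,194,142): 142+194 ≤ 350, not a triangle
(274,75,165): 75+165 ≤ 274, not a triangle
(216,290,266): 216²+266² = 117412 > 84100 = 290² → acute
(190,48,154): 48²+154² = 26020 < 36100 = 190² → obtuse
(181,49,273): 49+181 ≤ 273, not a triangle
1 of the 5 is obtuse.

1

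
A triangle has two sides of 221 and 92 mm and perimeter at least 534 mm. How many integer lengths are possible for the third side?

92

Triangle inequality: 129 < x < 313. Perimeter ≥ 534 gives x ≥ 534 − 221 − 92 = 221.
So 221 ≤ x < 313; integers 221 through 312: 92 values.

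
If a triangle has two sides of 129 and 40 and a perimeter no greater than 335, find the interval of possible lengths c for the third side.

Triangle inequality alone gives 89 < c < 169.
The perimeter condition gives c ≤ 335 − 129 − 40 = 166.
Intersecting the two: 89 < c ≤ 166.

89 < c ≤ 166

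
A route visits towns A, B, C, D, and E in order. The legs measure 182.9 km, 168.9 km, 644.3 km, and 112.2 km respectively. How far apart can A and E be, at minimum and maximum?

The maximum is all hops collinear in one direction: 182.9 + 168.9 + 644.3 + 112.2 = 1108.3.
The longest hop is 644.3; the others sum to 464.0. Folding the others back against it leaves at least 644.3 − 464.0 = 180.3.

180.3 ≤ AE ≤ 1108.3 km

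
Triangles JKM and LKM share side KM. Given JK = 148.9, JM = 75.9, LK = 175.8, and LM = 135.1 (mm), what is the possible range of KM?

73.0 < KM < 224.8

From triangle JKM: |148.9 − 75.9| < KM < 148.9 + 75.9, i.e. 73.0 < KM < 224.8.
From triangle LKM: 40.7 < KM < 310.9.
Both must hold, so KM lies in the intersection.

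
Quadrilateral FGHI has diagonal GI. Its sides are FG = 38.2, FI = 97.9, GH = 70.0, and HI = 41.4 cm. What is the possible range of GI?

From triangle FGI: |38.2 − 97.9| < GI < 38.2 + 97.9, i.e. 59.7 < GI < 136.1.
From triangle HGI: 28.6 < GI < 111.4.
Both must hold, so GI lies in the intersection.

59.7 < GI < 111.4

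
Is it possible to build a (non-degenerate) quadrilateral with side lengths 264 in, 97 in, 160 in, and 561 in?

No

For a quadrilateral, each side must be shorter than the sum of the others.
Here the longest side is 561, but the remaining 3 sides sum to only 521.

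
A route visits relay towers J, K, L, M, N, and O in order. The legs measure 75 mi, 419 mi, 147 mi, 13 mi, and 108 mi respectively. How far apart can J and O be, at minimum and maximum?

76 ≤ JO ≤ 762 mi

The maximum is all hops collinear in one direction: 75 + 419 + 147 + 13 + 108 = 762.
The longest hop is 419; the others sum to 343. Folding the others back against it leaves at least 419 − 343 = 76.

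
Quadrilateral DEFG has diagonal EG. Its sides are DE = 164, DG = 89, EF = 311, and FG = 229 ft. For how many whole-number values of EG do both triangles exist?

From triangle DEG: 75 < EG < 253.
From triangle FEG: 82 < EG < 540.
Intersection: 82 < EG < 253, so integers 83 through 252: 170 values.

170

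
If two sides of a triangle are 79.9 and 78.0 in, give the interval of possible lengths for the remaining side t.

1.9 < t < 157.9 (in)

By the triangle inequality, t must be less than 79.9 + 78.0 = 157.9 and greater than |79.9 − 78.0| = 1.9.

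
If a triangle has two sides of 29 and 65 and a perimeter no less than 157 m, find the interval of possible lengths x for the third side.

Triangle inequality alone gives 36 < x < 94.
The perimeter condition gives x ≥ 157 − 29 − 65 = 63.
Intersecting the two: 63 ≤ x < 94.

63 ≤ x < 94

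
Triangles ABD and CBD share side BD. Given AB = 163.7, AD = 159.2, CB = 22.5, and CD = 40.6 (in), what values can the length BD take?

18.1 < BD < 63.1

From triangle ABD: |163.7 − 159.2| < BD < 163.7 + 159.2, i.e. 4.5 < BD < 322.9.
From triangle CBD: 18.1 < BD < 63.1.
Both must hold, so BD lies in the intersection.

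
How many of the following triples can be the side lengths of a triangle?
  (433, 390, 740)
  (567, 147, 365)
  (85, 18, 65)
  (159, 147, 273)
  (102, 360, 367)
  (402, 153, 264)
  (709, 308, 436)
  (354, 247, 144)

6

(390,433,740): 390+433 > 740 → valid
(147,365,567): 147+365 ≤ 567 → not valid
(18,65,85): 18+65 ≤ 85 → not valid
(147,159,273): 147+159 > 273 → valid
(102,360,367): 102+360 > 367 → valid
(153,264,402): 153+264 > 402 → valid
(308,436,709): 308+436 > 709 → valid
(144,247,354): 144+247 > 354 → valid
6 of the 8 triples form a triangle.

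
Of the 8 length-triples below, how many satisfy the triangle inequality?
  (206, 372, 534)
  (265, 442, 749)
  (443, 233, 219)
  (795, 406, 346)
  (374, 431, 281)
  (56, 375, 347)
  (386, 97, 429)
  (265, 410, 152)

6

(206,372,534): 206+372 > 534 → valid
(265,442,749): 265+442 ≤ 749 → not valid
(219,233,443): 219+233 > 443 → valid
(346,406,795): 346+406 ≤ 795 → not valid
(281,374,431): 281+374 > 431 → valid
(56,347,375): 56+347 > 375 → valid
(97,386,429): 97+386 > 429 → valid
(152,265,410): 152+265 > 410 → valid
6 of the 8 triples form a triangle.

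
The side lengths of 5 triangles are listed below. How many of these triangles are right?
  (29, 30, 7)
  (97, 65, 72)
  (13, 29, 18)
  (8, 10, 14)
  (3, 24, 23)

1

(29,30,7): 7²+29² = 890 < 900 = 30² → obtuse
(97,65,72): 65²+72² = 9409 = 97² → right
(13,29,18): 13²+18² = 493 < 841 = 29² → obtuse
(8,10,14): 8²+10² = 164 < 196 = 14² → obtuse
(3,24,23): 3²+23² = 538 < 576 = 24² → obtuse
1 of the 5 is right.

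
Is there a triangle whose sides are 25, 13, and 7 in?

The longest side is 25, but the other two sum to only 20.
20 < 25, so the triangle inequality fails.

No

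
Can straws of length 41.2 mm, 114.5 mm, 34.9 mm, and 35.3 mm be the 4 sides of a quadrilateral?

For a quadrilateral, each side must be shorter than the sum of the others.
Here the longest side is 114.5, but the remaining 3 sides sum to only 111.4.

No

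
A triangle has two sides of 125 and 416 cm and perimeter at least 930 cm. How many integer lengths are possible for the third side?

Triangle inequality: 291 < x < 541. Perimeter ≥ 930 gives x ≥ 930 − 125 − 416 = 389.
So 389 ≤ x < 541; integers 389 through 540: 152 values.

152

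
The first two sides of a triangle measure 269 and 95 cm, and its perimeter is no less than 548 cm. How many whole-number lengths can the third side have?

180

Triangle inequality: 174 < x < 364. Perimeter ≥ 548 gives x ≥ 548 − 269 − 95 = 184.
So 184 ≤ x < 364; integers 184 through 363: 180 values.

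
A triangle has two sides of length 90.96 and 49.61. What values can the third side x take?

By the triangle inequality, x must be less than 90.96 + 49.61 = 140.57 and greater than |90.96 − 49.61| = 41.35.

41.35 < x < 140.57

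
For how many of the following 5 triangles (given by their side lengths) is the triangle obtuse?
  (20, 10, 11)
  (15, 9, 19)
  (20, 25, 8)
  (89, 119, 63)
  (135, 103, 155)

(20,10,11): 10²+11² = 221 < 400 = 20² → obtuse
(15,9,19): 9²+15² = 306 < 361 = 19² → obtuse
(20,25,8): 8²+20² = 464 < 625 = 25² → obtuse
(89,119,63): 63²+89² = 11890 < 14161 = 119² → obtuse
(135,103,155): 103²+135² = 28834 > 24025 = 155² → acute
4 of the 5 are obtuse.

4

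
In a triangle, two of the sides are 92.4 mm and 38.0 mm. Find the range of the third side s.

54.4 < s < 130.4

By the triangle inequality, s must be less than 92.4 + 38.0 = 130.4 and greater than |92.4 − 38.0| = 54.4.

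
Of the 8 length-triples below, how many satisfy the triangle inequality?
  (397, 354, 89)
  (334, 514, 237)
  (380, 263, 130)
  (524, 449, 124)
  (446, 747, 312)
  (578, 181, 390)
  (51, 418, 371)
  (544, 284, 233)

(89,354,397): 89+354 > 397 → valid
(237,334,514): 237+334 > 514 → valid
(130,263,380): 130+263 > 380 → valid
(124,449,524): 124+449 > 524 → valid
(312,446,747): 312+446 > 747 → valid
(181,390,578): 181+390 ≤ 578 → not valid
(51,371,418): 51+371 > 418 → valid
(233,284,544): 233+284 ≤ 544 → not valid
6 of the 8 triples form a triangle.

6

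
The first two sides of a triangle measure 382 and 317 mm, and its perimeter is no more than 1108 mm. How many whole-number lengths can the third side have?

344

Triangle inequality: 65 < x < 699. Perimeter ≤ 1108 gives x ≤ 1108 − 382 − 317 = 409.
So 65 < x ≤ 409; integers 66 through 409: 344 values.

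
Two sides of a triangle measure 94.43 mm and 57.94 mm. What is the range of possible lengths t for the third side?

By the triangle inequality, t must be less than 94.43 + 57.94 = 152.37 and greater than |94.43 − 57.94| = 36.49.

36.49 < t < 152.37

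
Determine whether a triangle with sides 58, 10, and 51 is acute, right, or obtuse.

Compare the square of the longest side to the sum of squares of the other two: 10² + 51² = 2701 < 3364 = 58².

obtuse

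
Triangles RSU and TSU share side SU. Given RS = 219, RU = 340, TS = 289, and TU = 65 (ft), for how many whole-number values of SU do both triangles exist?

129

From triangle RSU: 121 < SU < 559.
From triangle TSU: 224 < SU < 354.
Intersection: 224 < SU < 354, so integers 225 through 353: 129 values.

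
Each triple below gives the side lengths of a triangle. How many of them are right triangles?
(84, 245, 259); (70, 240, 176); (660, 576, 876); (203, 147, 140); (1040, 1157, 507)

4

(84,245,259): 84²+245² = 67081 = 259² → right
(70,240,176): 70²+176² = 35876 < 57600 = 240² → obtuse
(660,576,876): 576²+660² = 767376 = 876² → right
(203,147,140): 140²+147² = 41209 = 203² → right
(1040,1157,507): 507²+1040² = 1338649 = 1157² → right
4 of the 5 are right.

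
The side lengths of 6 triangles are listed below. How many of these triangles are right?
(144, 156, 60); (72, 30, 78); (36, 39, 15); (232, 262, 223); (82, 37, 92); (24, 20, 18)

3

(144,156,60): 60²+144² = 24336 = 156² → right
(72,30,78): 30²+72² = 6084 = 78² → right
(36,39,15): 15²+36² = 1521 = 39² → right
(232,262,223): 223²+232² = 103553 > 68644 = 262² → acute
(82,37,92): 37²+82² = 8093 < 8464 = 92² → obtuse
(24,20,18): 18²+20² = 724 > 576 = 24² → acute
3 of the 6 are right.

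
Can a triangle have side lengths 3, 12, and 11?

The longest side is 12, and the other two sum to 14.
Since 14 > 12, the triangle inequality holds.

Yes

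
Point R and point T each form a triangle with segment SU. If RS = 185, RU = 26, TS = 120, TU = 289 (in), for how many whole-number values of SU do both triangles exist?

41

From triangle RSU: 159 < SU < 211.
From triangle TSU: 169 < SU < 409.
Intersection: 169 < SU < 211, so integers 170 through 210: 41 values.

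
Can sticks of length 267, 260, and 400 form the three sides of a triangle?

The longest side is 400, and the other two sum to 527.
Since 527 > 400, the triangle inequality holds.

Yes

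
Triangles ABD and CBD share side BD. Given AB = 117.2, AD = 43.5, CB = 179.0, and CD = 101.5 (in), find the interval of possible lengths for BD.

From triangle ABD: |117.2 − 43.5| < BD < 117.2 + 43.5, i.e. 73.7 < BD < 160.7.
From triangle CBD: 77.5 < BD < 280.5.
Both must hold, so BD lies in the intersection.

77.5 < BD < 160.7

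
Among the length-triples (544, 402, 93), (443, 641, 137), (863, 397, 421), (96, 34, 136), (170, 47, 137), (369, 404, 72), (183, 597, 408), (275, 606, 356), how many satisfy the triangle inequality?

3

(93,402,544): 93+402 ≤ 544 → not valid
(137,443,641): 137+443 ≤ 641 → not valid
(397,421,863): 397+421 ≤ 863 → not valid
(34,96,136): 34+96 ≤ 136 → not valid
(47,137,170): 47+137 > 170 → valid
(72,369,404): 72+369 > 404 → valid
(183,408,597): 183+408 ≤ 597 → not valid
(275,356,606): 275+356 > 606 → valid
3 of the 8 triples form a triangle.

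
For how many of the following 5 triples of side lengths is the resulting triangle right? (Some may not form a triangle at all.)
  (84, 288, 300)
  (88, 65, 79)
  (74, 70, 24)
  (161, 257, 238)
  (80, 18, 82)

3

(84,288,300): 84²+288² = 90000 = 300² → right
(88,65,79): 65²+79² = 10466 > 7744 = 88² → acute
(74,70,24): 24²+70² = 5476 = 74² → right
(161,257,238): 161²+238² = 82565 > 66049 = 257² → acute
(80,18,82): 18²+80² = 6724 = 82² → right
3 of the 5 are right.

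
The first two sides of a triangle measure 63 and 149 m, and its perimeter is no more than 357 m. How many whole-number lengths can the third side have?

Triangle inequality: 86 < x < 212. Perimeter ≤ 357 gives x ≤ 357 − 63 − 149 = 145.
So 86 < x ≤ 145; integers 87 through 145: 59 values.

59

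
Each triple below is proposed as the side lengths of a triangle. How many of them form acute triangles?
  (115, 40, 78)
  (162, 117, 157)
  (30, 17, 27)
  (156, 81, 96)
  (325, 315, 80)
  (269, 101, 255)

3

(115,40,78): 40²+78² = 7684 < 13225 = 115² → obtuse
(162,117,157): 117²+157² = 38338 > 26244 = 162² → acute
(30,17,27): 17²+27² = 1018 > 900 = 30² → acute
(156,81,96): 81²+96² = 15777 < 24336 = 156² → obtuse
(325,315,80): 80²+315² = 105625 = 325² → right
(269,101,255): 101²+255² = 75226 > 72361 = 269² → acute
3 of the 6 are acute.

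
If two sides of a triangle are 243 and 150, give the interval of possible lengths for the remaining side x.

By the triangle inequality, x must be less than 243 + 150 = 393 and greater than |243 − 150| = 93.

93 < x < 393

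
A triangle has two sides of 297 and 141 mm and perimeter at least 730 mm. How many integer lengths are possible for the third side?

146

Triangle inequality: 156 < x < 438. Perimeter ≥ 730 gives x ≥ 730 − 297 − 141 = 292.
So 292 ≤ x < 438; integers 292 through 437: 146 values.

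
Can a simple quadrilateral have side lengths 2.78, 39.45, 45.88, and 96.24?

For a quadrilateral, each side must be shorter than the sum of the others.
Here the longest side is 96.24, but the remaining 3 sides sum to only 88.11.

No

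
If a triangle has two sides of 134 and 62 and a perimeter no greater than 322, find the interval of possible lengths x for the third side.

72 < x ≤ 126

Triangle inequality alone gives 72 < x < 196.
The perimeter condition gives x ≤ 322 − 134 − 62 = 126.
Intersecting the two: 72 < x ≤ 126.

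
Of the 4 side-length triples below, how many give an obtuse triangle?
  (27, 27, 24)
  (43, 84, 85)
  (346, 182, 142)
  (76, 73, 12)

1

(27,27,24): 24²+27² = 1305 > 729 = 27² → acute
(43,84,85): 43²+84² = 8905 > 7225 = 85² → acute
(346,182,142): 142+182 ≤ 346, not a triangle
(76,73,12): 12²+73² = 5473 < 5776 = 76² → obtuse
1 of the 4 is obtuse.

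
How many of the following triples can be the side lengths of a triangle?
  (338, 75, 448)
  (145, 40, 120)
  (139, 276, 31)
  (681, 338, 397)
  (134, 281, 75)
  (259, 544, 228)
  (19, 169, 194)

2

(75,338,448): 75+338 ≤ 448 → not valid
(40,120,145): 40+120 > 145 → valid
(31,139,276): 31+139 ≤ 276 → not valid
(338,397,681): 338+397 > 681 → valid
(75,134,281): 75+134 ≤ 281 → not valid
(228,259,544): 228+259 ≤ 544 → not valid
(19,169,194): 19+169 ≤ 194 → not valid
2 of the 7 triples form a triangle.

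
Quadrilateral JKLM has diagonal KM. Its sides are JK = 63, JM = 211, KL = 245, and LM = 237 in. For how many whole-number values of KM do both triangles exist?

From triangle JKM: 148 < KM < 274.
From triangle LKM: 8 < KM < 482.
Intersection: 148 < KM < 274, so integers 149 through 273: 125 values.

125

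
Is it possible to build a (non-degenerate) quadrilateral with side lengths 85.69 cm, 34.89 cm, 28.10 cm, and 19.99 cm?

For a quadrilateral, each side must be shorter than the sum of the others.
Here the longest side is 85.69, but the remaining 3 sides sum to only 82.98.

No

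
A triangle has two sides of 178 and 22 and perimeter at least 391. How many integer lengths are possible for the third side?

Triangle inequality: 156 < x < 200. Perimeter ≥ 391 gives x ≥ 391 − 178 − 22 = 191.
So 191 ≤ x < 200; integers 191 through 199: 9 values.

9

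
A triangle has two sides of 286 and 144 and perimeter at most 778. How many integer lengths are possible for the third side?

206

Triangle inequality: 142 < x < 430. Perimeter ≤ 778 gives x ≤ 778 − 286 − 144 = 348.
So 142 < x ≤ 348; integers 143 through 348: 206 values.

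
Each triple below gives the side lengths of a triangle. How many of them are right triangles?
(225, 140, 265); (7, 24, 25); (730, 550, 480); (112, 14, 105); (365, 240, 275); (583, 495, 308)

5

(225,140,265): 140²+225² = 70225 = 265² → right
(7,24,25): 7²+24² = 625 = 25² → right
(730,550,480): 480²+550² = 532900 = 730² → right
(112,14,105): 14²+105² = 11221 < 12544 = 112² → obtuse
(365,240,275): 240²+275² = 133225 = 365² → right
(583,495,308): 308²+495² = 339889 = 583² → right
5 of the 6 are right.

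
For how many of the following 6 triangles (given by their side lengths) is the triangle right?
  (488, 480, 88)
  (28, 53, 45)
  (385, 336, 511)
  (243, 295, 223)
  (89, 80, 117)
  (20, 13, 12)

(488,480,88): 88²+480² = 238144 = 488² → right
(28,53,45): 28²+45² = 2809 = 53² → right
(385,336,511): 336²+385² = 261121 = 511² → right
(243,295,223): 223²+243² = 108778 > 87025 = 295² → acute
(89,80,117): 80²+89² = 14321 > 13689 = 117² → acute
(20,13,12): 12²+13² = 313 < 400 = 20² → obtuse
3 of the 6 are right.

3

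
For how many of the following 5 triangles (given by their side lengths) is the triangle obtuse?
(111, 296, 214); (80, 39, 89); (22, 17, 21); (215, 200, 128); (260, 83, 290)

(111,296,214): 111²+214² = 58117 < 87616 = 296² → obtuse
(80,39,89): 39²+80² = 7921 = 89² → right
(22,17,21): 17²+21² = 730 > 484 = 22² → acute
(215,200,128): 128²+200² = 56384 > 46225 = 215² → acute
(260,83,290): 83²+260² = 74489 < 84100 = 290² → obtuse
2 of the 5 are obtuse.

2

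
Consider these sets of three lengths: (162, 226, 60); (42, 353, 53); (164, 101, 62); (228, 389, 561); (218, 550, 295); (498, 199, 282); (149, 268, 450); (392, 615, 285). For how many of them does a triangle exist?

2

(60,162,226): 60+162 ≤ 226 → not valid
(42,53,353): 42+53 ≤ 353 → not valid
(62,101,164): 62+101 ≤ 164 → not valid
(228,389,561): 228+389 > 561 → valid
(218,295,550): 218+295 ≤ 550 → not valid
(199,282,498): 199+282 ≤ 498 → not valid
(149,268,450): 149+268 ≤ 450 → not valid
(285,392,615): 285+392 > 615 → valid
2 of the 8 triples form a triangle.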